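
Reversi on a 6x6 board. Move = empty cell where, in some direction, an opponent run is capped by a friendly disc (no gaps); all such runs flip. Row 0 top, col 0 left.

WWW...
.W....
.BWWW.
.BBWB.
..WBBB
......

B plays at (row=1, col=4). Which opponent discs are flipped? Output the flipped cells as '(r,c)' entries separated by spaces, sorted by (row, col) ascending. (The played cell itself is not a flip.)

Dir NW: first cell '.' (not opp) -> no flip
Dir N: first cell '.' (not opp) -> no flip
Dir NE: first cell '.' (not opp) -> no flip
Dir W: first cell '.' (not opp) -> no flip
Dir E: first cell '.' (not opp) -> no flip
Dir SW: opp run (2,3) capped by B -> flip
Dir S: opp run (2,4) capped by B -> flip
Dir SE: first cell '.' (not opp) -> no flip

Answer: (2,3) (2,4)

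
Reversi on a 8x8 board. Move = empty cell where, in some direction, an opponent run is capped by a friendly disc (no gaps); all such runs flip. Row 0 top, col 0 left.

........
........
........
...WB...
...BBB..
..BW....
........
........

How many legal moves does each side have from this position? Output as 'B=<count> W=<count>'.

-- B to move --
(2,2): flips 1 -> legal
(2,3): flips 1 -> legal
(2,4): no bracket -> illegal
(3,2): flips 1 -> legal
(4,2): no bracket -> illegal
(5,4): flips 1 -> legal
(6,2): flips 1 -> legal
(6,3): flips 1 -> legal
(6,4): no bracket -> illegal
B mobility = 6
-- W to move --
(2,3): no bracket -> illegal
(2,4): no bracket -> illegal
(2,5): no bracket -> illegal
(3,2): no bracket -> illegal
(3,5): flips 2 -> legal
(3,6): no bracket -> illegal
(4,1): no bracket -> illegal
(4,2): no bracket -> illegal
(4,6): no bracket -> illegal
(5,1): flips 1 -> legal
(5,4): no bracket -> illegal
(5,5): flips 1 -> legal
(5,6): no bracket -> illegal
(6,1): no bracket -> illegal
(6,2): no bracket -> illegal
(6,3): no bracket -> illegal
W mobility = 3

Answer: B=6 W=3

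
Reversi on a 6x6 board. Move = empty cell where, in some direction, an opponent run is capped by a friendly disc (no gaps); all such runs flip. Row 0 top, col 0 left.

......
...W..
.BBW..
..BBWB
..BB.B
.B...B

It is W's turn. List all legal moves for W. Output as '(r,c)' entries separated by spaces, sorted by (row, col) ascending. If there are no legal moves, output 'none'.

(1,0): no bracket -> illegal
(1,1): no bracket -> illegal
(1,2): no bracket -> illegal
(2,0): flips 2 -> legal
(2,4): no bracket -> illegal
(2,5): no bracket -> illegal
(3,0): no bracket -> illegal
(3,1): flips 3 -> legal
(4,0): no bracket -> illegal
(4,1): flips 1 -> legal
(4,4): no bracket -> illegal
(5,0): no bracket -> illegal
(5,2): flips 1 -> legal
(5,3): flips 2 -> legal
(5,4): no bracket -> illegal

Answer: (2,0) (3,1) (4,1) (5,2) (5,3)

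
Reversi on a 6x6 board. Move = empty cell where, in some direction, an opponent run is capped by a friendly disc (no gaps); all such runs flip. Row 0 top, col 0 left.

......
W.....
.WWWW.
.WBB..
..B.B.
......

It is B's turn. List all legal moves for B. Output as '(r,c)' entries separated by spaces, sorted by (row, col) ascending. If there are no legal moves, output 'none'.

(0,0): no bracket -> illegal
(0,1): no bracket -> illegal
(1,1): flips 1 -> legal
(1,2): flips 1 -> legal
(1,3): flips 1 -> legal
(1,4): flips 1 -> legal
(1,5): flips 1 -> legal
(2,0): flips 1 -> legal
(2,5): no bracket -> illegal
(3,0): flips 1 -> legal
(3,4): no bracket -> illegal
(3,5): no bracket -> illegal
(4,0): no bracket -> illegal
(4,1): no bracket -> illegal

Answer: (1,1) (1,2) (1,3) (1,4) (1,5) (2,0) (3,0)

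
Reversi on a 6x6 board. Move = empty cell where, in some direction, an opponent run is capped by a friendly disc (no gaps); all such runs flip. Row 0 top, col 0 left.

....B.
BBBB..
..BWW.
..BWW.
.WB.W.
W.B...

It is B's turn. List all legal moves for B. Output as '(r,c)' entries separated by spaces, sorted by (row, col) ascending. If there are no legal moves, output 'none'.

(1,4): flips 1 -> legal
(1,5): flips 2 -> legal
(2,5): flips 2 -> legal
(3,0): flips 1 -> legal
(3,1): no bracket -> illegal
(3,5): flips 3 -> legal
(4,0): flips 1 -> legal
(4,3): flips 2 -> legal
(4,5): flips 2 -> legal
(5,1): no bracket -> illegal
(5,3): no bracket -> illegal
(5,4): no bracket -> illegal
(5,5): flips 2 -> legal

Answer: (1,4) (1,5) (2,5) (3,0) (3,5) (4,0) (4,3) (4,5) (5,5)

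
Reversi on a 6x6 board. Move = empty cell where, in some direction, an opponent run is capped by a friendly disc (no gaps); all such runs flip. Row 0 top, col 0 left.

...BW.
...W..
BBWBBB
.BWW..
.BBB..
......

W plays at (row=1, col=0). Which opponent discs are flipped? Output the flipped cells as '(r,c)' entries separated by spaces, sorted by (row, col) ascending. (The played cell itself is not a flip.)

Answer: (2,1)

Derivation:
Dir NW: edge -> no flip
Dir N: first cell '.' (not opp) -> no flip
Dir NE: first cell '.' (not opp) -> no flip
Dir W: edge -> no flip
Dir E: first cell '.' (not opp) -> no flip
Dir SW: edge -> no flip
Dir S: opp run (2,0), next='.' -> no flip
Dir SE: opp run (2,1) capped by W -> flip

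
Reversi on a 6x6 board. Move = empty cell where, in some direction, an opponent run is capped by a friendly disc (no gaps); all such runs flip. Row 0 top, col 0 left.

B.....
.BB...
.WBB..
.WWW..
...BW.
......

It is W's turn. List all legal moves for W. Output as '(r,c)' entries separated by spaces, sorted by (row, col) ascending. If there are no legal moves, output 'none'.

(0,1): flips 1 -> legal
(0,2): flips 2 -> legal
(0,3): flips 1 -> legal
(1,0): no bracket -> illegal
(1,3): flips 2 -> legal
(1,4): flips 1 -> legal
(2,0): no bracket -> illegal
(2,4): flips 2 -> legal
(3,4): no bracket -> illegal
(4,2): flips 1 -> legal
(5,2): no bracket -> illegal
(5,3): flips 1 -> legal
(5,4): flips 1 -> legal

Answer: (0,1) (0,2) (0,3) (1,3) (1,4) (2,4) (4,2) (5,3) (5,4)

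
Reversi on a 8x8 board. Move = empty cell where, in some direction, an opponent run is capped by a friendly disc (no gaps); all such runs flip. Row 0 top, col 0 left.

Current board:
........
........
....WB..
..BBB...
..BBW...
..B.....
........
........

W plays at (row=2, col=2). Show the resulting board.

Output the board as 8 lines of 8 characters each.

Place W at (2,2); scan 8 dirs for brackets.
Dir NW: first cell '.' (not opp) -> no flip
Dir N: first cell '.' (not opp) -> no flip
Dir NE: first cell '.' (not opp) -> no flip
Dir W: first cell '.' (not opp) -> no flip
Dir E: first cell '.' (not opp) -> no flip
Dir SW: first cell '.' (not opp) -> no flip
Dir S: opp run (3,2) (4,2) (5,2), next='.' -> no flip
Dir SE: opp run (3,3) capped by W -> flip
All flips: (3,3)

Answer: ........
........
..W.WB..
..BWB...
..BBW...
..B.....
........
........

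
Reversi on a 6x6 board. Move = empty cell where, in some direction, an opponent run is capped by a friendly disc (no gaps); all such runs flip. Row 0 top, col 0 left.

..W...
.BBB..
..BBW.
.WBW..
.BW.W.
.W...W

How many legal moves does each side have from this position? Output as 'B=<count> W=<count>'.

-- B to move --
(0,1): no bracket -> illegal
(0,3): no bracket -> illegal
(1,4): no bracket -> illegal
(1,5): no bracket -> illegal
(2,0): no bracket -> illegal
(2,1): flips 1 -> legal
(2,5): flips 1 -> legal
(3,0): flips 1 -> legal
(3,4): flips 1 -> legal
(3,5): flips 1 -> legal
(4,0): flips 1 -> legal
(4,3): flips 2 -> legal
(4,5): no bracket -> illegal
(5,0): no bracket -> illegal
(5,2): flips 1 -> legal
(5,3): no bracket -> illegal
(5,4): no bracket -> illegal
B mobility = 8
-- W to move --
(0,0): flips 2 -> legal
(0,1): no bracket -> illegal
(0,3): flips 2 -> legal
(0,4): flips 2 -> legal
(1,0): no bracket -> illegal
(1,4): no bracket -> illegal
(2,0): flips 1 -> legal
(2,1): flips 2 -> legal
(3,0): no bracket -> illegal
(3,4): no bracket -> illegal
(4,0): flips 1 -> legal
(4,3): no bracket -> illegal
(5,0): no bracket -> illegal
(5,2): no bracket -> illegal
W mobility = 6

Answer: B=8 W=6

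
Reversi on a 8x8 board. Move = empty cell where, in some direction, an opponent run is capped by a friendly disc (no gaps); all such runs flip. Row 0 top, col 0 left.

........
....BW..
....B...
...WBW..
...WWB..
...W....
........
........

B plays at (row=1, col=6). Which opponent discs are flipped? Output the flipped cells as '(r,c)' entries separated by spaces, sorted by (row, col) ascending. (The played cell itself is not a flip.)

Answer: (1,5)

Derivation:
Dir NW: first cell '.' (not opp) -> no flip
Dir N: first cell '.' (not opp) -> no flip
Dir NE: first cell '.' (not opp) -> no flip
Dir W: opp run (1,5) capped by B -> flip
Dir E: first cell '.' (not opp) -> no flip
Dir SW: first cell '.' (not opp) -> no flip
Dir S: first cell '.' (not opp) -> no flip
Dir SE: first cell '.' (not opp) -> no flip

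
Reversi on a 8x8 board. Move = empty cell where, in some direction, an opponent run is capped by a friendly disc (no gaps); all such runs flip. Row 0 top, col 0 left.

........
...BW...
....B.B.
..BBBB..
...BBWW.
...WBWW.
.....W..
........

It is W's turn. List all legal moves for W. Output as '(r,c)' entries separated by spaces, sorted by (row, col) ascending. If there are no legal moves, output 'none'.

Answer: (0,2) (1,2) (1,7) (2,1) (2,2) (2,3) (2,5) (4,2) (6,3) (6,4)

Derivation:
(0,2): flips 3 -> legal
(0,3): no bracket -> illegal
(0,4): no bracket -> illegal
(1,2): flips 1 -> legal
(1,5): no bracket -> illegal
(1,6): no bracket -> illegal
(1,7): flips 3 -> legal
(2,1): flips 3 -> legal
(2,2): flips 2 -> legal
(2,3): flips 3 -> legal
(2,5): flips 1 -> legal
(2,7): no bracket -> illegal
(3,1): no bracket -> illegal
(3,6): no bracket -> illegal
(3,7): no bracket -> illegal
(4,1): no bracket -> illegal
(4,2): flips 2 -> legal
(5,2): no bracket -> illegal
(6,3): flips 1 -> legal
(6,4): flips 4 -> legal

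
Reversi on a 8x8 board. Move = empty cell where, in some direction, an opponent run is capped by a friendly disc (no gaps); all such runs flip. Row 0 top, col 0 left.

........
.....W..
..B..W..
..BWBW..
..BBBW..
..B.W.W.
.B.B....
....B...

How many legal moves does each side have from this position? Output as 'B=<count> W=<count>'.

Answer: B=9 W=11

Derivation:
-- B to move --
(0,4): no bracket -> illegal
(0,5): no bracket -> illegal
(0,6): no bracket -> illegal
(1,4): no bracket -> illegal
(1,6): flips 1 -> legal
(2,3): flips 1 -> legal
(2,4): flips 1 -> legal
(2,6): flips 1 -> legal
(3,6): flips 3 -> legal
(4,6): flips 1 -> legal
(4,7): no bracket -> illegal
(5,3): no bracket -> illegal
(5,5): no bracket -> illegal
(5,7): no bracket -> illegal
(6,4): flips 1 -> legal
(6,5): flips 1 -> legal
(6,6): no bracket -> illegal
(6,7): flips 2 -> legal
B mobility = 9
-- W to move --
(1,1): flips 1 -> legal
(1,2): no bracket -> illegal
(1,3): no bracket -> illegal
(2,1): flips 2 -> legal
(2,3): flips 1 -> legal
(2,4): flips 2 -> legal
(3,1): flips 1 -> legal
(4,1): flips 3 -> legal
(5,0): no bracket -> illegal
(5,1): flips 1 -> legal
(5,3): flips 2 -> legal
(5,5): flips 1 -> legal
(6,0): no bracket -> illegal
(6,2): no bracket -> illegal
(6,4): no bracket -> illegal
(6,5): no bracket -> illegal
(7,0): flips 4 -> legal
(7,1): no bracket -> illegal
(7,2): flips 1 -> legal
(7,3): no bracket -> illegal
(7,5): no bracket -> illegal
W mobility = 11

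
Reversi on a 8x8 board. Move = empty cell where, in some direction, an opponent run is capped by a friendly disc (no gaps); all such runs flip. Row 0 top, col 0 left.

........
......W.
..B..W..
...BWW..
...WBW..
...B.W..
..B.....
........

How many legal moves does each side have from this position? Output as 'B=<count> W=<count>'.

-- B to move --
(0,5): no bracket -> illegal
(0,6): no bracket -> illegal
(0,7): no bracket -> illegal
(1,4): no bracket -> illegal
(1,5): no bracket -> illegal
(1,7): no bracket -> illegal
(2,3): no bracket -> illegal
(2,4): flips 1 -> legal
(2,6): flips 1 -> legal
(2,7): no bracket -> illegal
(3,2): no bracket -> illegal
(3,6): flips 2 -> legal
(4,2): flips 1 -> legal
(4,6): flips 1 -> legal
(5,2): no bracket -> illegal
(5,4): no bracket -> illegal
(5,6): no bracket -> illegal
(6,4): no bracket -> illegal
(6,5): no bracket -> illegal
(6,6): flips 1 -> legal
B mobility = 6
-- W to move --
(1,1): flips 3 -> legal
(1,2): no bracket -> illegal
(1,3): no bracket -> illegal
(2,1): no bracket -> illegal
(2,3): flips 1 -> legal
(2,4): no bracket -> illegal
(3,1): no bracket -> illegal
(3,2): flips 1 -> legal
(4,2): no bracket -> illegal
(5,1): no bracket -> illegal
(5,2): no bracket -> illegal
(5,4): flips 1 -> legal
(6,1): no bracket -> illegal
(6,3): flips 1 -> legal
(6,4): no bracket -> illegal
(7,1): flips 3 -> legal
(7,2): no bracket -> illegal
(7,3): no bracket -> illegal
W mobility = 6

Answer: B=6 W=6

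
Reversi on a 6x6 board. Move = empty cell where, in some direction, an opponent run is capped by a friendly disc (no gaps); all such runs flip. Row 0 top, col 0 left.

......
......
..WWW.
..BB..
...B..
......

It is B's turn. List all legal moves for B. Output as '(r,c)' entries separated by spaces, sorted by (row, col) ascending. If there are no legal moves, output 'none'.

Answer: (1,1) (1,2) (1,3) (1,4) (1,5)

Derivation:
(1,1): flips 1 -> legal
(1,2): flips 1 -> legal
(1,3): flips 1 -> legal
(1,4): flips 1 -> legal
(1,5): flips 1 -> legal
(2,1): no bracket -> illegal
(2,5): no bracket -> illegal
(3,1): no bracket -> illegal
(3,4): no bracket -> illegal
(3,5): no bracket -> illegal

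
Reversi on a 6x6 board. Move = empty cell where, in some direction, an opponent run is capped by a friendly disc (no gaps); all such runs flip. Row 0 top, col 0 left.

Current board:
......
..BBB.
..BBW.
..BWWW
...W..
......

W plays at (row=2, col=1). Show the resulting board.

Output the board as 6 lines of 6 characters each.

Place W at (2,1); scan 8 dirs for brackets.
Dir NW: first cell '.' (not opp) -> no flip
Dir N: first cell '.' (not opp) -> no flip
Dir NE: opp run (1,2), next='.' -> no flip
Dir W: first cell '.' (not opp) -> no flip
Dir E: opp run (2,2) (2,3) capped by W -> flip
Dir SW: first cell '.' (not opp) -> no flip
Dir S: first cell '.' (not opp) -> no flip
Dir SE: opp run (3,2) capped by W -> flip
All flips: (2,2) (2,3) (3,2)

Answer: ......
..BBB.
.WWWW.
..WWWW
...W..
......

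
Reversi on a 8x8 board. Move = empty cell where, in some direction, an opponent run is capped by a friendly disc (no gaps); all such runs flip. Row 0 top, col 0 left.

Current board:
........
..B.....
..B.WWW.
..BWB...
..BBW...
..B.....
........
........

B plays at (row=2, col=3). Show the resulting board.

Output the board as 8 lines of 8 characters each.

Place B at (2,3); scan 8 dirs for brackets.
Dir NW: first cell 'B' (not opp) -> no flip
Dir N: first cell '.' (not opp) -> no flip
Dir NE: first cell '.' (not opp) -> no flip
Dir W: first cell 'B' (not opp) -> no flip
Dir E: opp run (2,4) (2,5) (2,6), next='.' -> no flip
Dir SW: first cell 'B' (not opp) -> no flip
Dir S: opp run (3,3) capped by B -> flip
Dir SE: first cell 'B' (not opp) -> no flip
All flips: (3,3)

Answer: ........
..B.....
..BBWWW.
..BBB...
..BBW...
..B.....
........
........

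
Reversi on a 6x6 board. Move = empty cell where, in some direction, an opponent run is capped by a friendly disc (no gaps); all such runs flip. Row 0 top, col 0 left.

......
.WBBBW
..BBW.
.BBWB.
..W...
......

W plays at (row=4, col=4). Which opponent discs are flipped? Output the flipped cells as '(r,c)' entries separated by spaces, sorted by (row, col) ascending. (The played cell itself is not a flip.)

Answer: (3,4)

Derivation:
Dir NW: first cell 'W' (not opp) -> no flip
Dir N: opp run (3,4) capped by W -> flip
Dir NE: first cell '.' (not opp) -> no flip
Dir W: first cell '.' (not opp) -> no flip
Dir E: first cell '.' (not opp) -> no flip
Dir SW: first cell '.' (not opp) -> no flip
Dir S: first cell '.' (not opp) -> no flip
Dir SE: first cell '.' (not opp) -> no flip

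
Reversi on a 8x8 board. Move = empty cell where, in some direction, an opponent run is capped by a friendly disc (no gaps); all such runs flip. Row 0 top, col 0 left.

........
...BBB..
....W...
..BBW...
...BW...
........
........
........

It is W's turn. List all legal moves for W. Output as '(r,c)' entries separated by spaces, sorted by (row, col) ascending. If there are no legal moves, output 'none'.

(0,2): flips 1 -> legal
(0,3): no bracket -> illegal
(0,4): flips 1 -> legal
(0,5): no bracket -> illegal
(0,6): flips 1 -> legal
(1,2): no bracket -> illegal
(1,6): no bracket -> illegal
(2,1): no bracket -> illegal
(2,2): flips 1 -> legal
(2,3): no bracket -> illegal
(2,5): no bracket -> illegal
(2,6): no bracket -> illegal
(3,1): flips 2 -> legal
(4,1): no bracket -> illegal
(4,2): flips 2 -> legal
(5,2): flips 1 -> legal
(5,3): no bracket -> illegal
(5,4): no bracket -> illegal

Answer: (0,2) (0,4) (0,6) (2,2) (3,1) (4,2) (5,2)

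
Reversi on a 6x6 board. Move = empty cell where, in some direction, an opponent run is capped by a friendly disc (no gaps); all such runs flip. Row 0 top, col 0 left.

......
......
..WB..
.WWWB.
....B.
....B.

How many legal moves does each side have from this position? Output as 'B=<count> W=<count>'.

-- B to move --
(1,1): flips 2 -> legal
(1,2): no bracket -> illegal
(1,3): no bracket -> illegal
(2,0): no bracket -> illegal
(2,1): flips 1 -> legal
(2,4): no bracket -> illegal
(3,0): flips 3 -> legal
(4,0): no bracket -> illegal
(4,1): flips 1 -> legal
(4,2): no bracket -> illegal
(4,3): flips 1 -> legal
B mobility = 5
-- W to move --
(1,2): no bracket -> illegal
(1,3): flips 1 -> legal
(1,4): flips 1 -> legal
(2,4): flips 1 -> legal
(2,5): no bracket -> illegal
(3,5): flips 1 -> legal
(4,3): no bracket -> illegal
(4,5): no bracket -> illegal
(5,3): no bracket -> illegal
(5,5): flips 1 -> legal
W mobility = 5

Answer: B=5 W=5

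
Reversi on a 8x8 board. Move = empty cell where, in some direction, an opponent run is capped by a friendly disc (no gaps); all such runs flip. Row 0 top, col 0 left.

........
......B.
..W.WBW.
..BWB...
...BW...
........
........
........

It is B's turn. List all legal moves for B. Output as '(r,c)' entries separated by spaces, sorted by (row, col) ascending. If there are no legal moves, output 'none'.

(1,1): no bracket -> illegal
(1,2): flips 1 -> legal
(1,3): no bracket -> illegal
(1,4): flips 1 -> legal
(1,5): no bracket -> illegal
(1,7): no bracket -> illegal
(2,1): no bracket -> illegal
(2,3): flips 2 -> legal
(2,7): flips 1 -> legal
(3,1): no bracket -> illegal
(3,5): no bracket -> illegal
(3,6): flips 1 -> legal
(3,7): no bracket -> illegal
(4,2): no bracket -> illegal
(4,5): flips 1 -> legal
(5,3): no bracket -> illegal
(5,4): flips 1 -> legal
(5,5): no bracket -> illegal

Answer: (1,2) (1,4) (2,3) (2,7) (3,6) (4,5) (5,4)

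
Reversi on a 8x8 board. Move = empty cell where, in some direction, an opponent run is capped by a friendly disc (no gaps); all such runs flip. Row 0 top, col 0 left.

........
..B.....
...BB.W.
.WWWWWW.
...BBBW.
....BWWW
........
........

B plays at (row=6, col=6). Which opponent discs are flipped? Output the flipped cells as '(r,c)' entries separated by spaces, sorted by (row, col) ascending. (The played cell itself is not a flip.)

Answer: (5,5)

Derivation:
Dir NW: opp run (5,5) capped by B -> flip
Dir N: opp run (5,6) (4,6) (3,6) (2,6), next='.' -> no flip
Dir NE: opp run (5,7), next=edge -> no flip
Dir W: first cell '.' (not opp) -> no flip
Dir E: first cell '.' (not opp) -> no flip
Dir SW: first cell '.' (not opp) -> no flip
Dir S: first cell '.' (not opp) -> no flip
Dir SE: first cell '.' (not opp) -> no flip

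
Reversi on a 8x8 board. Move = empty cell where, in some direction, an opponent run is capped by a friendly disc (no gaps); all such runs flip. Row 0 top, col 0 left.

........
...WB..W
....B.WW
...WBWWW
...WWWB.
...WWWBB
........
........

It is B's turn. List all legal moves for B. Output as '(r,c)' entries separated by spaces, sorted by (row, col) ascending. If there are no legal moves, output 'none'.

Answer: (0,2) (1,2) (1,6) (3,2) (4,2) (5,2) (6,4)

Derivation:
(0,2): flips 1 -> legal
(0,3): no bracket -> illegal
(0,4): no bracket -> illegal
(0,6): no bracket -> illegal
(0,7): no bracket -> illegal
(1,2): flips 1 -> legal
(1,5): no bracket -> illegal
(1,6): flips 2 -> legal
(2,2): no bracket -> illegal
(2,3): no bracket -> illegal
(2,5): no bracket -> illegal
(3,2): flips 1 -> legal
(4,2): flips 4 -> legal
(4,7): no bracket -> illegal
(5,2): flips 4 -> legal
(6,2): no bracket -> illegal
(6,3): no bracket -> illegal
(6,4): flips 3 -> legal
(6,5): no bracket -> illegal
(6,6): no bracket -> illegal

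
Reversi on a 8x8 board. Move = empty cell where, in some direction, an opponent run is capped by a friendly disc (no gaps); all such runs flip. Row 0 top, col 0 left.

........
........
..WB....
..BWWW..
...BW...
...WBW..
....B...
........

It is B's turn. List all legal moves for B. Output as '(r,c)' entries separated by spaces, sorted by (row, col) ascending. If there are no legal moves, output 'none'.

Answer: (1,2) (2,1) (2,4) (2,5) (3,6) (4,2) (4,5) (4,6) (5,2) (5,6) (6,3)

Derivation:
(1,1): no bracket -> illegal
(1,2): flips 1 -> legal
(1,3): no bracket -> illegal
(2,1): flips 1 -> legal
(2,4): flips 2 -> legal
(2,5): flips 1 -> legal
(2,6): no bracket -> illegal
(3,1): no bracket -> illegal
(3,6): flips 3 -> legal
(4,2): flips 1 -> legal
(4,5): flips 2 -> legal
(4,6): flips 1 -> legal
(5,2): flips 1 -> legal
(5,6): flips 1 -> legal
(6,2): no bracket -> illegal
(6,3): flips 1 -> legal
(6,5): no bracket -> illegal
(6,6): no bracket -> illegal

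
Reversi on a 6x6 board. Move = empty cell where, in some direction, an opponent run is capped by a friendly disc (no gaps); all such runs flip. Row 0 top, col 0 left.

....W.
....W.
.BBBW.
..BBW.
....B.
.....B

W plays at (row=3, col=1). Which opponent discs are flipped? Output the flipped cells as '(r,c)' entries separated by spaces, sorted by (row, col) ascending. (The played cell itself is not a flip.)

Answer: (3,2) (3,3)

Derivation:
Dir NW: first cell '.' (not opp) -> no flip
Dir N: opp run (2,1), next='.' -> no flip
Dir NE: opp run (2,2), next='.' -> no flip
Dir W: first cell '.' (not opp) -> no flip
Dir E: opp run (3,2) (3,3) capped by W -> flip
Dir SW: first cell '.' (not opp) -> no flip
Dir S: first cell '.' (not opp) -> no flip
Dir SE: first cell '.' (not opp) -> no flip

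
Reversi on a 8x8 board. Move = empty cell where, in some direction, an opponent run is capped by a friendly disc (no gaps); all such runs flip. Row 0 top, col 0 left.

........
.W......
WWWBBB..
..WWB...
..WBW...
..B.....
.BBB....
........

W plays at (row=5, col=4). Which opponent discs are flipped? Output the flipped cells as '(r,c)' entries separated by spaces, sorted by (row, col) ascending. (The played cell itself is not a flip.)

Dir NW: opp run (4,3) capped by W -> flip
Dir N: first cell 'W' (not opp) -> no flip
Dir NE: first cell '.' (not opp) -> no flip
Dir W: first cell '.' (not opp) -> no flip
Dir E: first cell '.' (not opp) -> no flip
Dir SW: opp run (6,3), next='.' -> no flip
Dir S: first cell '.' (not opp) -> no flip
Dir SE: first cell '.' (not opp) -> no flip

Answer: (4,3)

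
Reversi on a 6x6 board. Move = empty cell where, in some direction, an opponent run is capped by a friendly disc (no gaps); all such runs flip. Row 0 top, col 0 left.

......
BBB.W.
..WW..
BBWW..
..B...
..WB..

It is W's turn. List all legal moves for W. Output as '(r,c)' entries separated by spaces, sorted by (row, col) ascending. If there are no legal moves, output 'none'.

(0,0): flips 1 -> legal
(0,1): flips 1 -> legal
(0,2): flips 1 -> legal
(0,3): no bracket -> illegal
(1,3): no bracket -> illegal
(2,0): no bracket -> illegal
(2,1): no bracket -> illegal
(4,0): flips 1 -> legal
(4,1): no bracket -> illegal
(4,3): no bracket -> illegal
(4,4): no bracket -> illegal
(5,1): flips 1 -> legal
(5,4): flips 1 -> legal

Answer: (0,0) (0,1) (0,2) (4,0) (5,1) (5,4)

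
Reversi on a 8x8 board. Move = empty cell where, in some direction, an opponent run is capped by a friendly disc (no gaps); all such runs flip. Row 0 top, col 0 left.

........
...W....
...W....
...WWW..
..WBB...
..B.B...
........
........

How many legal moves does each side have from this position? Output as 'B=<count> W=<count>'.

-- B to move --
(0,2): no bracket -> illegal
(0,3): flips 3 -> legal
(0,4): no bracket -> illegal
(1,2): no bracket -> illegal
(1,4): no bracket -> illegal
(2,2): flips 1 -> legal
(2,4): flips 1 -> legal
(2,5): flips 1 -> legal
(2,6): flips 1 -> legal
(3,1): no bracket -> illegal
(3,2): flips 1 -> legal
(3,6): no bracket -> illegal
(4,1): flips 1 -> legal
(4,5): no bracket -> illegal
(4,6): no bracket -> illegal
(5,1): no bracket -> illegal
(5,3): no bracket -> illegal
B mobility = 7
-- W to move --
(3,2): no bracket -> illegal
(4,1): no bracket -> illegal
(4,5): flips 2 -> legal
(5,1): no bracket -> illegal
(5,3): flips 2 -> legal
(5,5): flips 1 -> legal
(6,1): flips 2 -> legal
(6,2): flips 1 -> legal
(6,3): no bracket -> illegal
(6,4): flips 2 -> legal
(6,5): no bracket -> illegal
W mobility = 6

Answer: B=7 W=6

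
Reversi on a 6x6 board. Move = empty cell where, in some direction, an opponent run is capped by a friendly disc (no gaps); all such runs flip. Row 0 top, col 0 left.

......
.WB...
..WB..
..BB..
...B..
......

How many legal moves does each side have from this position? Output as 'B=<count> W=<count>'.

-- B to move --
(0,0): flips 2 -> legal
(0,1): no bracket -> illegal
(0,2): no bracket -> illegal
(1,0): flips 1 -> legal
(1,3): no bracket -> illegal
(2,0): no bracket -> illegal
(2,1): flips 1 -> legal
(3,1): no bracket -> illegal
B mobility = 3
-- W to move --
(0,1): no bracket -> illegal
(0,2): flips 1 -> legal
(0,3): no bracket -> illegal
(1,3): flips 1 -> legal
(1,4): no bracket -> illegal
(2,1): no bracket -> illegal
(2,4): flips 1 -> legal
(3,1): no bracket -> illegal
(3,4): no bracket -> illegal
(4,1): no bracket -> illegal
(4,2): flips 1 -> legal
(4,4): flips 1 -> legal
(5,2): no bracket -> illegal
(5,3): no bracket -> illegal
(5,4): no bracket -> illegal
W mobility = 5

Answer: B=3 W=5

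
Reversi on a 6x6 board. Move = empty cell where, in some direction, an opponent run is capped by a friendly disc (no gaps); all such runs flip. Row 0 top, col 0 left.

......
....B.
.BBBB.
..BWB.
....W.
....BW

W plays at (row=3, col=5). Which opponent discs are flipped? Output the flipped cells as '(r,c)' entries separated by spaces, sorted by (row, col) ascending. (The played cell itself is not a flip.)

Dir NW: opp run (2,4), next='.' -> no flip
Dir N: first cell '.' (not opp) -> no flip
Dir NE: edge -> no flip
Dir W: opp run (3,4) capped by W -> flip
Dir E: edge -> no flip
Dir SW: first cell 'W' (not opp) -> no flip
Dir S: first cell '.' (not opp) -> no flip
Dir SE: edge -> no flip

Answer: (3,4)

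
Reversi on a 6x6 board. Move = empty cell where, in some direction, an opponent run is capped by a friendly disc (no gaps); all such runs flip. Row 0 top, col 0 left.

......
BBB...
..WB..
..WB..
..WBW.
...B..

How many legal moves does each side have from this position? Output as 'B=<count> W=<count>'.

Answer: B=8 W=6

Derivation:
-- B to move --
(1,3): no bracket -> illegal
(2,1): flips 2 -> legal
(3,1): flips 2 -> legal
(3,4): no bracket -> illegal
(3,5): flips 1 -> legal
(4,1): flips 2 -> legal
(4,5): flips 1 -> legal
(5,1): flips 1 -> legal
(5,2): flips 3 -> legal
(5,4): no bracket -> illegal
(5,5): flips 1 -> legal
B mobility = 8
-- W to move --
(0,0): flips 1 -> legal
(0,1): no bracket -> illegal
(0,2): flips 1 -> legal
(0,3): no bracket -> illegal
(1,3): no bracket -> illegal
(1,4): flips 1 -> legal
(2,0): no bracket -> illegal
(2,1): no bracket -> illegal
(2,4): flips 2 -> legal
(3,4): flips 1 -> legal
(5,2): no bracket -> illegal
(5,4): flips 1 -> legal
W mobility = 6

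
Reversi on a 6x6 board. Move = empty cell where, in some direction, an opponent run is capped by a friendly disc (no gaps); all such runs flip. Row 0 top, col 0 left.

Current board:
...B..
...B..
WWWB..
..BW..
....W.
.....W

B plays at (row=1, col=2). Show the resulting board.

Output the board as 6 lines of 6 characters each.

Place B at (1,2); scan 8 dirs for brackets.
Dir NW: first cell '.' (not opp) -> no flip
Dir N: first cell '.' (not opp) -> no flip
Dir NE: first cell 'B' (not opp) -> no flip
Dir W: first cell '.' (not opp) -> no flip
Dir E: first cell 'B' (not opp) -> no flip
Dir SW: opp run (2,1), next='.' -> no flip
Dir S: opp run (2,2) capped by B -> flip
Dir SE: first cell 'B' (not opp) -> no flip
All flips: (2,2)

Answer: ...B..
..BB..
WWBB..
..BW..
....W.
.....W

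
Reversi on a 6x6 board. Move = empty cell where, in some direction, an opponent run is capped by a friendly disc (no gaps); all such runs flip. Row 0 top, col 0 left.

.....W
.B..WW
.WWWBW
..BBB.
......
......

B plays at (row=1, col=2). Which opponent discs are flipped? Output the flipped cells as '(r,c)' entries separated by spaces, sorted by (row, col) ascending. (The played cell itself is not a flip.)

Dir NW: first cell '.' (not opp) -> no flip
Dir N: first cell '.' (not opp) -> no flip
Dir NE: first cell '.' (not opp) -> no flip
Dir W: first cell 'B' (not opp) -> no flip
Dir E: first cell '.' (not opp) -> no flip
Dir SW: opp run (2,1), next='.' -> no flip
Dir S: opp run (2,2) capped by B -> flip
Dir SE: opp run (2,3) capped by B -> flip

Answer: (2,2) (2,3)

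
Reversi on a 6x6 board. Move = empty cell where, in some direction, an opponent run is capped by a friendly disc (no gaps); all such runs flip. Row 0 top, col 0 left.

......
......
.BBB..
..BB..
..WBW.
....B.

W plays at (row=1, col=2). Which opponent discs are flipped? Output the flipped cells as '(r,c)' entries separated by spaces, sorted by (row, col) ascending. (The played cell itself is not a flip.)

Dir NW: first cell '.' (not opp) -> no flip
Dir N: first cell '.' (not opp) -> no flip
Dir NE: first cell '.' (not opp) -> no flip
Dir W: first cell '.' (not opp) -> no flip
Dir E: first cell '.' (not opp) -> no flip
Dir SW: opp run (2,1), next='.' -> no flip
Dir S: opp run (2,2) (3,2) capped by W -> flip
Dir SE: opp run (2,3), next='.' -> no flip

Answer: (2,2) (3,2)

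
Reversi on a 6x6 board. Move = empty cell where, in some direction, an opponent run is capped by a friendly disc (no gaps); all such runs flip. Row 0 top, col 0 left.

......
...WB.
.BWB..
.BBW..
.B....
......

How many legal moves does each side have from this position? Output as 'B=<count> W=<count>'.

-- B to move --
(0,2): no bracket -> illegal
(0,3): flips 1 -> legal
(0,4): flips 2 -> legal
(1,1): no bracket -> illegal
(1,2): flips 2 -> legal
(2,4): no bracket -> illegal
(3,4): flips 1 -> legal
(4,2): no bracket -> illegal
(4,3): flips 1 -> legal
(4,4): no bracket -> illegal
B mobility = 5
-- W to move --
(0,3): no bracket -> illegal
(0,4): no bracket -> illegal
(0,5): no bracket -> illegal
(1,0): no bracket -> illegal
(1,1): no bracket -> illegal
(1,2): no bracket -> illegal
(1,5): flips 1 -> legal
(2,0): flips 1 -> legal
(2,4): flips 1 -> legal
(2,5): no bracket -> illegal
(3,0): flips 2 -> legal
(3,4): no bracket -> illegal
(4,0): flips 1 -> legal
(4,2): flips 1 -> legal
(4,3): no bracket -> illegal
(5,0): no bracket -> illegal
(5,1): no bracket -> illegal
(5,2): no bracket -> illegal
W mobility = 6

Answer: B=5 W=6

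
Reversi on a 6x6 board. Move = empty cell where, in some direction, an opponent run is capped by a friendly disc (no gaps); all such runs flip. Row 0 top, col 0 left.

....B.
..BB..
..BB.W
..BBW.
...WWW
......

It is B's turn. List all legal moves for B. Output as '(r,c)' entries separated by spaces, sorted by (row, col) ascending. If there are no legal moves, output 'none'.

Answer: (3,5) (5,3) (5,4) (5,5)

Derivation:
(1,4): no bracket -> illegal
(1,5): no bracket -> illegal
(2,4): no bracket -> illegal
(3,5): flips 1 -> legal
(4,2): no bracket -> illegal
(5,2): no bracket -> illegal
(5,3): flips 1 -> legal
(5,4): flips 1 -> legal
(5,5): flips 1 -> legal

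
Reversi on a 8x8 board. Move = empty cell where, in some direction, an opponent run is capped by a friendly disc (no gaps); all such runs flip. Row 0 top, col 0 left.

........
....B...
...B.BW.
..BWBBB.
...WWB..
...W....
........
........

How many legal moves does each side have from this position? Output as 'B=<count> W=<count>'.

-- B to move --
(1,5): no bracket -> illegal
(1,6): flips 1 -> legal
(1,7): flips 1 -> legal
(2,2): no bracket -> illegal
(2,4): no bracket -> illegal
(2,7): flips 1 -> legal
(3,7): no bracket -> illegal
(4,2): flips 2 -> legal
(5,2): flips 1 -> legal
(5,4): flips 2 -> legal
(5,5): no bracket -> illegal
(6,2): flips 2 -> legal
(6,3): flips 3 -> legal
(6,4): no bracket -> illegal
B mobility = 8
-- W to move --
(0,3): no bracket -> illegal
(0,4): no bracket -> illegal
(0,5): no bracket -> illegal
(1,2): no bracket -> illegal
(1,3): flips 1 -> legal
(1,5): no bracket -> illegal
(1,6): flips 2 -> legal
(2,1): flips 1 -> legal
(2,2): no bracket -> illegal
(2,4): flips 2 -> legal
(2,7): no bracket -> illegal
(3,1): flips 1 -> legal
(3,7): flips 3 -> legal
(4,1): no bracket -> illegal
(4,2): no bracket -> illegal
(4,6): flips 2 -> legal
(4,7): no bracket -> illegal
(5,4): no bracket -> illegal
(5,5): no bracket -> illegal
(5,6): no bracket -> illegal
W mobility = 7

Answer: B=8 W=7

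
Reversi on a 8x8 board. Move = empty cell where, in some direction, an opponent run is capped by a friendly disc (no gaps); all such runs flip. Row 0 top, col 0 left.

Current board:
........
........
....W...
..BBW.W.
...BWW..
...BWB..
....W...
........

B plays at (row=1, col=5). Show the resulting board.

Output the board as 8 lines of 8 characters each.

Place B at (1,5); scan 8 dirs for brackets.
Dir NW: first cell '.' (not opp) -> no flip
Dir N: first cell '.' (not opp) -> no flip
Dir NE: first cell '.' (not opp) -> no flip
Dir W: first cell '.' (not opp) -> no flip
Dir E: first cell '.' (not opp) -> no flip
Dir SW: opp run (2,4) capped by B -> flip
Dir S: first cell '.' (not opp) -> no flip
Dir SE: first cell '.' (not opp) -> no flip
All flips: (2,4)

Answer: ........
.....B..
....B...
..BBW.W.
...BWW..
...BWB..
....W...
........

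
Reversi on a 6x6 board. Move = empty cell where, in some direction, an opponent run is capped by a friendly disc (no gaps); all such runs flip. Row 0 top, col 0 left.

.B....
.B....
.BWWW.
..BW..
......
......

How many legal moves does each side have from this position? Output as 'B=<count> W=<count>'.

-- B to move --
(1,2): flips 1 -> legal
(1,3): no bracket -> illegal
(1,4): flips 1 -> legal
(1,5): no bracket -> illegal
(2,5): flips 3 -> legal
(3,1): no bracket -> illegal
(3,4): flips 1 -> legal
(3,5): no bracket -> illegal
(4,2): no bracket -> illegal
(4,3): no bracket -> illegal
(4,4): flips 2 -> legal
B mobility = 5
-- W to move --
(0,0): flips 1 -> legal
(0,2): no bracket -> illegal
(1,0): no bracket -> illegal
(1,2): no bracket -> illegal
(2,0): flips 1 -> legal
(3,0): no bracket -> illegal
(3,1): flips 1 -> legal
(4,1): flips 1 -> legal
(4,2): flips 1 -> legal
(4,3): no bracket -> illegal
W mobility = 5

Answer: B=5 W=5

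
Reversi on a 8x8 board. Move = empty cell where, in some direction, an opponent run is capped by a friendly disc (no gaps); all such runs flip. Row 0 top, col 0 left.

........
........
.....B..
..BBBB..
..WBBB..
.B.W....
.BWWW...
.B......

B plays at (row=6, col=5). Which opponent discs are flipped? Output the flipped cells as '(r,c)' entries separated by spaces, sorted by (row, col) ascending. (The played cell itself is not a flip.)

Dir NW: first cell '.' (not opp) -> no flip
Dir N: first cell '.' (not opp) -> no flip
Dir NE: first cell '.' (not opp) -> no flip
Dir W: opp run (6,4) (6,3) (6,2) capped by B -> flip
Dir E: first cell '.' (not opp) -> no flip
Dir SW: first cell '.' (not opp) -> no flip
Dir S: first cell '.' (not opp) -> no flip
Dir SE: first cell '.' (not opp) -> no flip

Answer: (6,2) (6,3) (6,4)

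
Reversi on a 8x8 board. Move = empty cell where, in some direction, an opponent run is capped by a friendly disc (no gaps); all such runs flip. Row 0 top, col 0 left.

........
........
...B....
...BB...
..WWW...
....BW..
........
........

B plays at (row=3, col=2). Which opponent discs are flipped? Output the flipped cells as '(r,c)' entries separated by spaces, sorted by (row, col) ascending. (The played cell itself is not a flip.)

Dir NW: first cell '.' (not opp) -> no flip
Dir N: first cell '.' (not opp) -> no flip
Dir NE: first cell 'B' (not opp) -> no flip
Dir W: first cell '.' (not opp) -> no flip
Dir E: first cell 'B' (not opp) -> no flip
Dir SW: first cell '.' (not opp) -> no flip
Dir S: opp run (4,2), next='.' -> no flip
Dir SE: opp run (4,3) capped by B -> flip

Answer: (4,3)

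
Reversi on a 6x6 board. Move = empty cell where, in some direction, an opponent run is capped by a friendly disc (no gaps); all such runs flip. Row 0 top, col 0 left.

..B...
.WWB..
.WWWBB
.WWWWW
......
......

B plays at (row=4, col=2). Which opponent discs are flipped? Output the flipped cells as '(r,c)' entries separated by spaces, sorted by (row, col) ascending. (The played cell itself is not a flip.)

Dir NW: opp run (3,1), next='.' -> no flip
Dir N: opp run (3,2) (2,2) (1,2) capped by B -> flip
Dir NE: opp run (3,3) capped by B -> flip
Dir W: first cell '.' (not opp) -> no flip
Dir E: first cell '.' (not opp) -> no flip
Dir SW: first cell '.' (not opp) -> no flip
Dir S: first cell '.' (not opp) -> no flip
Dir SE: first cell '.' (not opp) -> no flip

Answer: (1,2) (2,2) (3,2) (3,3)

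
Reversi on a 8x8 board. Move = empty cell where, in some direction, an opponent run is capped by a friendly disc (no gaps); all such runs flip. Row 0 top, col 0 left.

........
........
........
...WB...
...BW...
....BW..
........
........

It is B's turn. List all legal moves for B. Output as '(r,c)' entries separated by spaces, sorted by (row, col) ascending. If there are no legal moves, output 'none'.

Answer: (2,3) (3,2) (4,5) (5,6)

Derivation:
(2,2): no bracket -> illegal
(2,3): flips 1 -> legal
(2,4): no bracket -> illegal
(3,2): flips 1 -> legal
(3,5): no bracket -> illegal
(4,2): no bracket -> illegal
(4,5): flips 1 -> legal
(4,6): no bracket -> illegal
(5,3): no bracket -> illegal
(5,6): flips 1 -> legal
(6,4): no bracket -> illegal
(6,5): no bracket -> illegal
(6,6): no bracket -> illegal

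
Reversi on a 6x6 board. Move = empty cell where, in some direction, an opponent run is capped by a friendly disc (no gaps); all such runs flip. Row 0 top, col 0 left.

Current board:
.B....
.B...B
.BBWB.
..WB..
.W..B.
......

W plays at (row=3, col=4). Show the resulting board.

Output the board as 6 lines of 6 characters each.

Answer: .B....
.B...B
.BBWB.
..WWW.
.W..B.
......

Derivation:
Place W at (3,4); scan 8 dirs for brackets.
Dir NW: first cell 'W' (not opp) -> no flip
Dir N: opp run (2,4), next='.' -> no flip
Dir NE: first cell '.' (not opp) -> no flip
Dir W: opp run (3,3) capped by W -> flip
Dir E: first cell '.' (not opp) -> no flip
Dir SW: first cell '.' (not opp) -> no flip
Dir S: opp run (4,4), next='.' -> no flip
Dir SE: first cell '.' (not opp) -> no flip
All flips: (3,3)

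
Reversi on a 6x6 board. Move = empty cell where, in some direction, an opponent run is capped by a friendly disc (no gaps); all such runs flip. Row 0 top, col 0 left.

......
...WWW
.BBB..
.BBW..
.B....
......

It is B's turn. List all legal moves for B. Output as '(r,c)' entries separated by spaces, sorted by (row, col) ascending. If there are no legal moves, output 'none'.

(0,2): no bracket -> illegal
(0,3): flips 1 -> legal
(0,4): flips 1 -> legal
(0,5): flips 1 -> legal
(1,2): no bracket -> illegal
(2,4): no bracket -> illegal
(2,5): no bracket -> illegal
(3,4): flips 1 -> legal
(4,2): no bracket -> illegal
(4,3): flips 1 -> legal
(4,4): flips 1 -> legal

Answer: (0,3) (0,4) (0,5) (3,4) (4,3) (4,4)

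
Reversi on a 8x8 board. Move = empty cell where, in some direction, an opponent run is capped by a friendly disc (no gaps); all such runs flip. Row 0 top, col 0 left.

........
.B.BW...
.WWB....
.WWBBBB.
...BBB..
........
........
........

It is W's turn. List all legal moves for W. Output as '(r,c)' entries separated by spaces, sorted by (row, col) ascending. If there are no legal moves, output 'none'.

Answer: (0,0) (0,1) (0,4) (1,2) (2,4) (3,7) (5,4) (5,5)

Derivation:
(0,0): flips 1 -> legal
(0,1): flips 1 -> legal
(0,2): no bracket -> illegal
(0,3): no bracket -> illegal
(0,4): flips 1 -> legal
(1,0): no bracket -> illegal
(1,2): flips 1 -> legal
(2,0): no bracket -> illegal
(2,4): flips 1 -> legal
(2,5): no bracket -> illegal
(2,6): no bracket -> illegal
(2,7): no bracket -> illegal
(3,7): flips 4 -> legal
(4,2): no bracket -> illegal
(4,6): no bracket -> illegal
(4,7): no bracket -> illegal
(5,2): no bracket -> illegal
(5,3): no bracket -> illegal
(5,4): flips 1 -> legal
(5,5): flips 2 -> legal
(5,6): no bracket -> illegal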